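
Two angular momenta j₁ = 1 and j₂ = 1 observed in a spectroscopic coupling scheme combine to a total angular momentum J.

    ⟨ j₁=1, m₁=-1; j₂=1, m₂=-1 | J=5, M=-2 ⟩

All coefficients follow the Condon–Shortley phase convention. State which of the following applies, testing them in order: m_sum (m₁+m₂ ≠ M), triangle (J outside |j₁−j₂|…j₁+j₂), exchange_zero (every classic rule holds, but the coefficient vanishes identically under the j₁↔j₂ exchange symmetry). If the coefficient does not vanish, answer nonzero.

triangle

m-sum: m₁+m₂ = -1+(-1) = -2, M = -2  ✓
triangle: need |j₁−j₂| ≤ J ≤ j₁+j₂, i.e. J ∈ [0, 2]; J = 5 is outside ✗ ⇒ coefficient is 0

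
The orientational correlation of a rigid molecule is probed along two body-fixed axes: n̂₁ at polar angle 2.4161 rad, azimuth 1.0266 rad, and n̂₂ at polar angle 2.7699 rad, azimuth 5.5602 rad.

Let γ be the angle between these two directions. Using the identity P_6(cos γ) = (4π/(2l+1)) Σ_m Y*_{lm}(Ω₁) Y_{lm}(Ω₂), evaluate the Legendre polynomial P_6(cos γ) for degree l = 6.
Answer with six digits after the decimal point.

0.021723

Term-by-term m-sum for l=6 (normalisation 4π/13 = 0.966644):
  m=-6: (+0.040903-0.005081i) × (-0.000406-0.001032i) = -0.000022-0.000040i  (running Σ = -0.000022-0.000040i)
  m=-5: (-0.065740+0.146970i) × (+0.008770+0.004492i) = -0.001237+0.000994i  (running Σ = -0.001259+0.000953i)
  m=-4: (-0.203122-0.293120i) × (-0.051427+0.013112i) = +0.014289+0.012411i  (running Σ = +0.013031+0.013364i)
  m=-3: (+0.448613-0.027756i) × (+0.107230-0.157358i) = +0.043737-0.073569i  (running Σ = +0.056768-0.060205i)
  m=-2: (-0.084097+0.160592i) × (+0.054786+0.436619i) = -0.074725-0.027920i  (running Σ = -0.017957-0.088125i)
  m=-1: (+0.153830+0.254203i) × (-0.399891-0.352849i) = +0.028180-0.155932i  (running Σ = +0.010223-0.244057i)
  m=0: (-0.280306-0.000000i) × (-0.007229+0.000000i) = +0.002026+0.000000i  (running Σ = +0.012249-0.244057i)
  m=1: (-0.153830+0.254203i) × (+0.399891-0.352849i) = +0.028180+0.155932i  (running Σ = +0.040429-0.088125i)
  m=2: (-0.084097-0.160592i) × (+0.054786-0.436619i) = -0.074725+0.027920i  (running Σ = -0.034295-0.060205i)
  m=3: (-0.448613-0.027756i) × (-0.107230-0.157358i) = +0.043737+0.073569i  (running Σ = +0.009441+0.013364i)
  m=4: (-0.203122+0.293120i) × (-0.051427-0.013112i) = +0.014289-0.012411i  (running Σ = +0.023731+0.000953i)
  m=5: (+0.065740+0.146970i) × (-0.008770+0.004492i) = -0.001237-0.000994i  (running Σ = +0.022494-0.000040i)
  m=6: (+0.040903+0.005081i) × (-0.000406+0.001032i) = -0.000022+0.000040i  (running Σ = +0.022472+0.000000i)
Σ over m = +0.022472+0.000000i; ×(4π/13) → +0.021723+0.000000i. Real part: 0.021723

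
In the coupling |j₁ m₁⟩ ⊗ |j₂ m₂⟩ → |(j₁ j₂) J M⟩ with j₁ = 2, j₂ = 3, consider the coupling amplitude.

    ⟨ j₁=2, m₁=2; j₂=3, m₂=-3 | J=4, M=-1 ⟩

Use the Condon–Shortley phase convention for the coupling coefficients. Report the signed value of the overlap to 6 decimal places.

+0.207020  (= +√(3/70))

j₁+j₂−J=1  J+j₁−j₂=3  J−j₁+j₂=5  j₁+j₂+J+1=10
(j₁±m₁, j₂±m₂, J±M) = (4,0,0,6,3,5)
P² = 155520/7
sum k=0..0:
  [0] +1/720 = 1/720
S = 1/720
C² = P²·S² = 3/70 ; C = +0.207020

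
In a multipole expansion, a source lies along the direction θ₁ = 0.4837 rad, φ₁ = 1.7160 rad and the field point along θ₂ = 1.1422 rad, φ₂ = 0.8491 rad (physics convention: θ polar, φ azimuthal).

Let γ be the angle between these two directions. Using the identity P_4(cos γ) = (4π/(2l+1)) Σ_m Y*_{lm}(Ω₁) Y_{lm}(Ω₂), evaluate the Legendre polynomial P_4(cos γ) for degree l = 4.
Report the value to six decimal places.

Term-by-term m-sum for l=4 (normalisation 4π/9 = 1.396263):
  m=-4: Y*=+0.017306+0.011358i  Y=-0.293088+0.076340i  product -0.005939-0.002008i
  m=-3: Y*=+0.047029-0.101045i  Y=-0.324307-0.219163i  product -0.037397+0.022462i
  m=-2: Y*=-0.310976-0.092937i  Y=-0.007350-0.057380i  product -0.003047+0.018527i
  m=-1: Y*=-0.070063+0.479120i  Y=-0.211594+0.240427i  product -0.100369-0.118224i
  m=+0: Y*=+0.104307-0.000000i  Y=-0.120326+0.000000i  product -0.012551+0.000000i
  m=+1: Y*=+0.070063+0.479120i  Y=+0.211594+0.240427i  product -0.100369+0.118224i
  m=+2: Y*=-0.310976+0.092937i  Y=-0.007350+0.057380i  product -0.003047-0.018527i
  m=+3: Y*=-0.047029-0.101045i  Y=+0.324307-0.219163i  product -0.037397-0.022462i
  m=+4: Y*=+0.017306-0.011358i  Y=-0.293088-0.076340i  product -0.005939+0.002008i
Total Σ_m = -0.306055+0.000000i. Multiply by 1.396263: -0.427333+0.000000i. P_4(cos γ) = -0.427333

-0.427333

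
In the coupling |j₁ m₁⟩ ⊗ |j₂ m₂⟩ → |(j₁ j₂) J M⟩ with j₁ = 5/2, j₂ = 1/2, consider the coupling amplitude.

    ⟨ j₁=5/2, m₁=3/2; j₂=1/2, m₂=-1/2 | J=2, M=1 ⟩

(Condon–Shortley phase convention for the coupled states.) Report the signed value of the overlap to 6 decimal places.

triangle: 1!*4!*0!/6! = 24/720
(j±m)!: 4!*1!*0!*1!*3!*1! = 144
prefactor² = (2J+1)*Δ*N² = 24
  k=0: +1/(0!*1!*1!*0!*3!*0!) = 1/6
Σ = 1/6  ⇒  CG² = 24*(1/6)² = 2/3
CG = +√(2/3) = +0.816497

+√(2/3) = +0.816497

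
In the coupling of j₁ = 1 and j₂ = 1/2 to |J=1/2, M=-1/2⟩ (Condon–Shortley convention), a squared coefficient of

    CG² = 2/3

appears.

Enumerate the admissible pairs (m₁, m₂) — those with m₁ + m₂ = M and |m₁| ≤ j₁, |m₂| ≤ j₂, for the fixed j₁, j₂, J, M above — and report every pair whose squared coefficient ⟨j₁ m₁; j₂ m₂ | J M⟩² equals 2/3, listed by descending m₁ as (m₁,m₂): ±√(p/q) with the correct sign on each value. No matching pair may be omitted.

(-1,1/2): −√(2/3)

Admissible pairs with m₁+m₂ = M = -1/2: (-1,1/2), (0,-1/2)
  (m₁,m₂)=(0,-1/2): CG² = 1/3, CG = +√(1/3)
  (m₁,m₂)=(-1,1/2): CG² = 2/3, CG = −√(2/3)   ← matches the target
Pairs with CG² = 2/3: (-1,1/2): −√(2/3)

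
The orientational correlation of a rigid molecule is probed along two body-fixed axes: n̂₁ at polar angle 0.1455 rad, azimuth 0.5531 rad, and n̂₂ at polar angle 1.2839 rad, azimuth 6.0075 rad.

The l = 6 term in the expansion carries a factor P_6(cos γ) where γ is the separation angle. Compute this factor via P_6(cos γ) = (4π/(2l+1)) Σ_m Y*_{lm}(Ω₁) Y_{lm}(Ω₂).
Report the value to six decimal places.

0.259699

Term-by-term m-sum for l=6 (normalisation 4π/13 = 0.966644):
  term(m=-6) = (0.000000, -0.000002)   from Y*(Ω₁)=(-0.000004, -0.000001), Y(Ω₂)=(-0.031297, 0.374774)
  term(m=-5) = (-0.000022, -0.000034)   from Y*(Ω₁)=(-0.000099, 0.000039), Y(Ω₂)=(0.073485, 0.377275)
  term(m=-4) = (0.000055, 0.000010)   from Y*(Ω₁)=(-0.000922, 0.001234), Y(Ω₂)=(-0.016232, -0.032110)
  term(m=-3) = (0.004170, -0.003205)   from Y*(Ω₁)=(-0.001349, 0.015201), Y(Ω₂)=(-0.233347, -0.253646)
  term(m=-2) = (0.000613, -0.007046)   from Y*(Ω₁)=(0.046032, 0.091846), Y(Ω₂)=(-0.058639, -0.036063)
  term(m=-1) = (0.091053, 0.099318)   from Y*(Ω₁)=(0.364983, 0.225332), Y(Ω₂)=(0.302262, 0.085506)
  term(m=+0) = (0.076922, 0.000000)   from Y*(Ω₁)=(0.803090, -0.000000), Y(Ω₂)=(0.095783, 0.000000)
  term(m=+1) = (0.091053, -0.099318)   from Y*(Ω₁)=(-0.364983, 0.225332), Y(Ω₂)=(-0.302262, 0.085506)
  term(m=+2) = (0.000613, 0.007046)   from Y*(Ω₁)=(0.046032, -0.091846), Y(Ω₂)=(-0.058639, 0.036063)
  term(m=+3) = (0.004170, 0.003205)   from Y*(Ω₁)=(0.001349, 0.015201), Y(Ω₂)=(0.233347, -0.253646)
  term(m=+4) = (0.000055, -0.000010)   from Y*(Ω₁)=(-0.000922, -0.001234), Y(Ω₂)=(-0.016232, 0.032110)
  term(m=+5) = (-0.000022, 0.000034)   from Y*(Ω₁)=(0.000099, 0.000039), Y(Ω₂)=(-0.073485, 0.377275)
  term(m=+6) = (0.000000, 0.000002)   from Y*(Ω₁)=(-0.000004, 0.000001), Y(Ω₂)=(-0.031297, -0.374774)
Accumulated sum (0.268661, -0.000000); after 4π/(2l+1) scaling, (0.259699, -0.000000) ⇒ P_6 = 0.259699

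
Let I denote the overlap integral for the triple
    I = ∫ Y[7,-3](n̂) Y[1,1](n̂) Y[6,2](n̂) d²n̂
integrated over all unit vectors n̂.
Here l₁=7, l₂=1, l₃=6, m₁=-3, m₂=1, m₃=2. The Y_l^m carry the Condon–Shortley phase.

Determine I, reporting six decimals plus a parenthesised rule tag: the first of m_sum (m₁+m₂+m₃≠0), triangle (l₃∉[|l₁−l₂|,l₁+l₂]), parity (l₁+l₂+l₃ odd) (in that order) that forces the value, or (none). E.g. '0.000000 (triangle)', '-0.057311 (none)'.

Rules hold: Σm=0, L=14 even, 6≤6≤8.
N = 15·3·13 = 585
Δ = 2!·12!·0!/15! = 1/1365
Racah Σ t=1..1: t=1:−1/518400 = -1/518400
⇒ 3j(7 1 6; 0 0 0)² = 7/195, sgn -1
Racah Σ t=2..2: t=2:+1/1935360 = 1/1935360
⇒ 3j(7 1 6; -3 1 2)² = 3/91, sgn +1
4πI² = N·(3j₀)²·(3jₘ)² = 9/13
I = -1·√(0.692308/4π) = -0.23471705
No selection rule forces the value: the integral is nonzero (none).

-0.234717 (none)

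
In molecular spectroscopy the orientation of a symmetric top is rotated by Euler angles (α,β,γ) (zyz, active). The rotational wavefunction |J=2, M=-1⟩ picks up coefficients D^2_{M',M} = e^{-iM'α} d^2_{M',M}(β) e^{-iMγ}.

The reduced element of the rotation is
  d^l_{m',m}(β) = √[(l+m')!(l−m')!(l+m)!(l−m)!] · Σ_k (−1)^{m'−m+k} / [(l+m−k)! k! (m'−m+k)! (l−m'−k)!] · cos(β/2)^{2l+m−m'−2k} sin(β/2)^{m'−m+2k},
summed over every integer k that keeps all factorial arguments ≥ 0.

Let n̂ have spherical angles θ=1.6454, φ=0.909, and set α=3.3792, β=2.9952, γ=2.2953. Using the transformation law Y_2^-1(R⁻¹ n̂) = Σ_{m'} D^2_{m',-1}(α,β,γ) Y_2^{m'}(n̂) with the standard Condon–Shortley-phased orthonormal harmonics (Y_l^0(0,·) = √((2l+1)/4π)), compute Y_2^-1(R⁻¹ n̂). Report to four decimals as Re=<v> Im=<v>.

Re=0.0305 Im=-0.0054

Need the full column D^2_{m',-1} for m'=−2..2 at α=3.3792, β=2.9952, γ=2.2953.
cos(β/2)=0.073131, sin(β/2)=0.997322
d^2_{-2,-1}: single k=1 term ⇒ +0.000780;  D = -0.000727+0.000283i
d^2_{-1,-1}: k∈[0..1] ⇒ +0.000029 -0.015959 = -0.015930;  D = -0.013069+0.009109i
d^2_{0,-1}: k∈[0..1] ⇒ -0.000955 +0.177698 = +0.176743;  D = -0.117139+0.132350i
d^2_{1,-1}: k∈[0..1] ⇒ +0.015959 -0.989332 = -0.973374;  D = -0.455427+0.860257i
d^2_{2,-1}: single k=0 term ⇒ -0.145090;  D = +0.035796-0.140605i
Y_2^{m'}(θ=1.6454,φ=0.909) and Σ D·Y over m':
  (-0.0007+0.0003i)·(-0.0940-0.3725i)  (-0.0131+0.0091i)·(-0.0353+0.0453i)  (-0.1171+0.1324i)·(-0.3101+0.0000i)  (-0.4554+0.8603i)·(+0.0353+0.0453i)  (+0.0358-0.1406i)·(-0.0940+0.3725i)
Y_2^-1(R⁻¹ n̂) = +0.030515-0.005442i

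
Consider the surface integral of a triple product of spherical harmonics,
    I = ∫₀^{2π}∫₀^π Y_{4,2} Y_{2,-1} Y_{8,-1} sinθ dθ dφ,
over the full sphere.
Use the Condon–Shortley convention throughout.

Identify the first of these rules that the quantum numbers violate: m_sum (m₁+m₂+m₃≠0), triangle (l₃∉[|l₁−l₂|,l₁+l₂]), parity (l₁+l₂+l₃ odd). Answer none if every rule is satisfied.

azimuthal sum: 2 − 1 − 1 = 0  ✓
l₃ must lie in [2,6]; have l₃=8  ✗
L = 4 + 2 + 8 = 14 (even)

triangle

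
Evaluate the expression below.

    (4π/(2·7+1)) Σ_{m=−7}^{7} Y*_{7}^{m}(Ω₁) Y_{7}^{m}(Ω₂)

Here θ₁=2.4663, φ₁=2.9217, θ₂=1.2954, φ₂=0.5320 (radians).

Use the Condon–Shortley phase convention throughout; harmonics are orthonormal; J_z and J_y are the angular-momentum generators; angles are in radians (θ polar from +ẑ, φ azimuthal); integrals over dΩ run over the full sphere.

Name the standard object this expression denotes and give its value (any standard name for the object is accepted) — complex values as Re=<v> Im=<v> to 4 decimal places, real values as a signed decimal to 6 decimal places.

Legendre polynomial (addition theorem), -0.270833

This sum is the spherical-harmonic addition theorem: it equals the Legendre polynomial P_l(cos γ) of the angle γ between the two directions.
Summing Y*_{l m}(θ₁,φ₁)·Y_{l m}(θ₂,φ₂) over m ∈ [−7, 7]; prefactor 4π/(2·7+1) = 0.837758:
  m=-7: (-0.000588+0.018645i) × (-0.319149+0.210196i) = -0.003731-0.006074i  (running Σ = -0.003731-0.006074i)
  m=-6: (-0.021682+0.084408i) × (-0.403535+0.020358i) = +0.007031-0.034503i  (running Σ = +0.003300-0.040577i)
  m=-5: (-0.110063+0.215960i) × (+0.010390+0.005430i) = -0.002316+0.001646i  (running Σ = +0.000984-0.038931i)
  m=-4: (-0.274338+0.331567i) × (+0.184501+0.296121i) = -0.148800-0.020063i  (running Σ = -0.147816-0.058994i)
  m=-3: (-0.338824+0.262788i) × (+0.002729+0.108265i) = -0.029376-0.035966i  (running Σ = -0.177192-0.094959i)
  m=-2: (-0.045771+0.021536i) × (+0.146257-0.263451i) = -0.001021+0.015208i  (running Σ = -0.178212-0.079751i)
  m=-1: (+0.369115-0.082500i) × (+0.129752-0.076373i) = +0.041593-0.038895i  (running Σ = -0.136620-0.118646i)
  m=0: (+0.175885-0.000000i) × (-0.284526+0.000000i) = -0.050044+0.000000i  (running Σ = -0.186663-0.118646i)
  m=1: (-0.369115-0.082500i) × (-0.129752-0.076373i) = +0.041593+0.038895i  (running Σ = -0.145071-0.079751i)
  m=2: (-0.045771-0.021536i) × (+0.146257+0.263451i) = -0.001021-0.015208i  (running Σ = -0.146091-0.094959i)
  m=3: (+0.338824+0.262788i) × (-0.002729+0.108265i) = -0.029376+0.035966i  (running Σ = -0.175467-0.058994i)
  m=4: (-0.274338-0.331567i) × (+0.184501-0.296121i) = -0.148800+0.020063i  (running Σ = -0.324267-0.038931i)
  m=5: (+0.110063+0.215960i) × (-0.010390+0.005430i) = -0.002316-0.001646i  (running Σ = -0.326583-0.040577i)
  m=6: (-0.021682-0.084408i) × (-0.403535-0.020358i) = +0.007031+0.034503i  (running Σ = -0.319552-0.006074i)
  m=7: (+0.000588+0.018645i) × (+0.319149+0.210196i) = -0.003731+0.006074i  (running Σ = -0.323283+0.000000i)
Σ over m = -0.323283+0.000000i; ×(4π/15) → -0.270833+0.000000i. Real part: -0.270833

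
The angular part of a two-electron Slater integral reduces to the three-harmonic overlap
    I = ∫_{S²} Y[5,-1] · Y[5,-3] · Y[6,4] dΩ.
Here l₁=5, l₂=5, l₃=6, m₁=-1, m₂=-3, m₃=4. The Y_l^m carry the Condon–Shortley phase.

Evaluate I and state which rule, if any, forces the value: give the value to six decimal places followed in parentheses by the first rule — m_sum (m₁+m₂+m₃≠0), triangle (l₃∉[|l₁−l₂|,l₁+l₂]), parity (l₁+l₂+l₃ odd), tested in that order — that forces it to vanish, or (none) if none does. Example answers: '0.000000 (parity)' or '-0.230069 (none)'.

-0.069086 (none)

Checks pass: Σm=0; 16 even; l₃=6∈[0,10].
(2·5+1)(2·5+1)(2·6+1) = 1573
Δ: 4! 6! 6! / 17! → 1/28588560
sum: t=0:+1/345600 t=1:−1/13824 t=2:+1/5184 t=3:−1/13824 t=4:+1/345600 = 7/129600
3j²(5 5 6; 0 0 0) = Δ·Π!·Σ² = 80/7293  (sign +1)
sum: t=0:+1/829440 t=1:−1/86400 t=2:+1/138240 = -13/4147200
3j²(5 5 6; -1 -3 4) = Δ·Π!·Σ² = 13/3740  (sign -1)
combine: 4πI² = 1573·80/7293·13/3740 = 52/867
take √, sign -1: I = -0.06908555
No selection rule forces the value: the integral is nonzero (none).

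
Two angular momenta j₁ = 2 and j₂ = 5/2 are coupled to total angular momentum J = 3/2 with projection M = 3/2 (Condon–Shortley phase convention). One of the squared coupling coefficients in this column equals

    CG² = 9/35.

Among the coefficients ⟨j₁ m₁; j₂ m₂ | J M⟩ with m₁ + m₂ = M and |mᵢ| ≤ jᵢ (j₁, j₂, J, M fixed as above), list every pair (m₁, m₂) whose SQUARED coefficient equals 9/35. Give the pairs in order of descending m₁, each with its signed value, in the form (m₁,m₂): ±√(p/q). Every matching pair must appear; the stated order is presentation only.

(1,1/2): −√(9/35)

Admissible pairs with m₁+m₂ = M = 3/2: (-1,5/2), (0,3/2), (1,1/2), (2,-1/2)
  (m₁,m₂)=(2,-1/2): CG² = 4/35, CG = +√(4/35)
  (m₁,m₂)=(1,1/2): CG² = 9/35, CG = −√(9/35)   ← matches the target
  (m₁,m₂)=(0,3/2): CG² = 12/35, CG = +√(12/35)
  (m₁,m₂)=(-1,5/2): CG² = 2/7, CG = −√(2/7)
Pairs with CG² = 9/35: (1,1/2): −√(9/35)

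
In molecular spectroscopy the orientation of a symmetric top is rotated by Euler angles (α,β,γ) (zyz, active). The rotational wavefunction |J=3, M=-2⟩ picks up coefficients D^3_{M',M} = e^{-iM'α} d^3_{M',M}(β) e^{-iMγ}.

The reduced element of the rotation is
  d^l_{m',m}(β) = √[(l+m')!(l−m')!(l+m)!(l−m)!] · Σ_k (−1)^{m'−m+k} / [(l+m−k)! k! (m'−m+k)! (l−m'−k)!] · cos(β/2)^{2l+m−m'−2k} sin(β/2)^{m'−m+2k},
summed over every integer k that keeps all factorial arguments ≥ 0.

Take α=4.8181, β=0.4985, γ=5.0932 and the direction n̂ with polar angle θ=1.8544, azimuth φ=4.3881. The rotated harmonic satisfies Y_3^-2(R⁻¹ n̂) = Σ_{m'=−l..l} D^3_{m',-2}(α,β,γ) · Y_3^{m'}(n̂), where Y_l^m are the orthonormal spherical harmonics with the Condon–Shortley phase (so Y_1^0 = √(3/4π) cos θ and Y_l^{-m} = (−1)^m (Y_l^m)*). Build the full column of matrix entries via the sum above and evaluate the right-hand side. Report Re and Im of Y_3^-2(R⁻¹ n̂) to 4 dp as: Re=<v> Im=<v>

Re=0.0047 Im=-0.1700

Need the full column D^3_{m',-2} for m'=−3..3 at α=4.8181, β=0.4985, γ=5.0932.
cos(β/2)=0.969098, sin(β/2)=0.246677
d^3_{-3,-2}: single k=1 term ⇒ +0.516467;  D = +0.455199-0.243992i
d^3_{-2,-2}: k∈[0..1] ⇒ +0.828334 -0.268348 = +0.559986;  D = +0.315152+0.462886i
d^3_{-1,-2}: k∈[0..1] ⇒ -0.666756 +0.086401 = -0.580355;  D = +0.442582-0.375410i
d^3_{0,-2}: k∈[0..1] ⇒ +0.293960 -0.019046 = +0.274914;  D = -0.198960-0.189717i
d^3_{1,-2}: k∈[0..1] ⇒ -0.086401 +0.002799 = -0.083602;  D = -0.050987+0.066254i
d^3_{2,-2}: k∈[0..1] ⇒ +0.017387 -0.000225 = +0.017162;  D = +0.014629+0.008973i
d^3_{3,-2}: single k=0 term ⇒ -0.002168;  D = +0.000932-0.001957i
Y_3^{m'}(θ=1.8544,φ=4.3881) and Σ D·Y over m':
  (+0.4552-0.2440i)·(+0.3051-0.2078i)  (+0.3152+0.4629i)·(+0.2101+0.1592i)  (+0.4426-0.3754i)·(+0.0602-0.1790i)  (-0.1990-0.1897i)·(+0.2724+0.0000i)  (-0.0510+0.0663i)·(-0.0602-0.1790i)  (+0.0146+0.0090i)·(+0.2101-0.1592i)  (+0.0009-0.0020i)·(-0.3051-0.2078i)
Y_3^-2(R⁻¹ n̂) = +0.004674-0.170014i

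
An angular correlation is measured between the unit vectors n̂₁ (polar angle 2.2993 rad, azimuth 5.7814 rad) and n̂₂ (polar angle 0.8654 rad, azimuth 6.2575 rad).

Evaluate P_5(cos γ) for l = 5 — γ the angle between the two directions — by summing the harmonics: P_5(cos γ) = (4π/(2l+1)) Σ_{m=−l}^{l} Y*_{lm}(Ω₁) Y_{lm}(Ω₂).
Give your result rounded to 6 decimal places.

Summing Y*_{l m}(θ₁,φ₁)·Y_{l m}(θ₂,φ₂) over m ∈ [−5, 5]; prefactor 4π/(2·5+1) = 1.142397:
  m=-5: (-0.08658 - 0.06348j) × (0.11776 + 0.01521j) = -0.00923 - 0.00879j  (running Σ = -0.00923 - 0.00879j)
  m=-4: (0.12802 + 0.27453j) × (0.31805 + 0.03279j) = 0.03171 + 0.09151j  (running Σ = 0.02248 + 0.08272j)
  m=-3: (0.02809 - 0.42867j) × (0.42364 + 0.03271j) = 0.02592 - 0.18068j  (running Σ = 0.04841 - 0.09796j)
  m=-2: (-0.11128 + 0.17468j) × (0.16603 + 0.00854j) = -0.01997 + 0.02805j  (running Σ = 0.02844 - 0.06991j)
  m=-1: (-0.22623 + 0.12411j) × (-0.28627 - 0.00735j) = 0.06568 - 0.03387j  (running Σ = 0.09411 - 0.10378j)
  m=0: (0.28415 + 0.00000j) × (-0.24965 + 0.00000j) = -0.07094 + 0.00000j  (running Σ = 0.02317 - 0.10378j)
  m=1: (0.22623 + 0.12411j) × (0.28627 - 0.00735j) = 0.06568 + 0.03387j  (running Σ = 0.08885 - 0.06991j)
  m=2: (-0.11128 - 0.17468j) × (0.16603 - 0.00854j) = -0.01997 - 0.02805j  (running Σ = 0.06888 - 0.09796j)
  m=3: (-0.02809 - 0.42867j) × (-0.42364 + 0.03271j) = 0.02592 + 0.18068j  (running Σ = 0.09481 + 0.08272j)
  m=4: (0.12802 - 0.27453j) × (0.31805 - 0.03279j) = 0.03171 - 0.09151j  (running Σ = 0.12652 - 0.00879j)
  m=5: (0.08658 - 0.06348j) × (-0.11776 + 0.01521j) = -0.00923 + 0.00879j  (running Σ = 0.11729 - 0.00000j)
Accumulated sum 0.11729 - 0.00000j; after 4π/(2l+1) scaling, 0.13399 - 0.00000j ⇒ P_5 = 0.133991

0.133991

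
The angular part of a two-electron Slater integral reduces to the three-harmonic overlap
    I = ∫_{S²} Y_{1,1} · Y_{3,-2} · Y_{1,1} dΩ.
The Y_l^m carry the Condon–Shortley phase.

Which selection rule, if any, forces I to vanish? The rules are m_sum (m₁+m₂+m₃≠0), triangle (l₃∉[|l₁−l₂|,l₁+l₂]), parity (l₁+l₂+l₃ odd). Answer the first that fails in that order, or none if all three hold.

triangle

azimuthal sum: 1 − 2 + 1 = 0  ✓
l₃ must lie in [2,4]; have l₃=1  ✗
L = 1 + 3 + 1 = 5 (odd)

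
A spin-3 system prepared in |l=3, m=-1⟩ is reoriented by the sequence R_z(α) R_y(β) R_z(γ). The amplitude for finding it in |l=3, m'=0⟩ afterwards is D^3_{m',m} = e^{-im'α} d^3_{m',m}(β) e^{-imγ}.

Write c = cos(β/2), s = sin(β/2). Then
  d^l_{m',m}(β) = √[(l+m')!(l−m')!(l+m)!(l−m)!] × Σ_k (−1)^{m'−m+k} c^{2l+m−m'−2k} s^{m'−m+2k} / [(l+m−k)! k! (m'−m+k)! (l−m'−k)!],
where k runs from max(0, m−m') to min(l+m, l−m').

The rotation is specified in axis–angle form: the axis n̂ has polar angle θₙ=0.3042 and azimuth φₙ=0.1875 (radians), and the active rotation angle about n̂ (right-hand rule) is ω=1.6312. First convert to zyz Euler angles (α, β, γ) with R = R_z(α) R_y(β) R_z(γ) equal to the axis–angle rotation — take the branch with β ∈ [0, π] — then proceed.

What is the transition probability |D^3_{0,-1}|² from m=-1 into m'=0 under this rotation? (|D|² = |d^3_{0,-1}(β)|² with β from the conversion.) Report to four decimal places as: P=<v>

Axis–angle → zyz. n̂ = (sinθₙcosφₙ, sinθₙsinφₙ, cosθₙ) = (+0.294280, +0.055833, +0.954087), ω = 1.6312.
R = I cosω + sinω [n̂]ₓ + (1−cosω) n̂n̂ᵀ gives
  R = [+0.031462, -0.934924, +0.353450; +0.969769, -0.057061, -0.237258; +0.241987, +0.350229, +0.904866]
β = atan2(√(R₁₃²+R₂₃²), R₃₃) = 0.439732; α = atan2(R₂₃, R₁₃) mod 2π = 5.692007; γ = atan2(R₃₂, −R₃₁) mod 2π = 2.175414
Split into d^3_{0,-1}(β=0.4397) × two z-phases.
With c≡cos(β/2)=0.975927 and s≡sin(β/2)=0.218099, N=[6·6·2·24]^{1/2}=41.569219
The bounds max(0,m−m')=0 and min(l+m,l−m')=2 give 3 terms
  k=0: (−1)^1·41.5692/(12)·0.9759^5·0.2181^1 = -0.668852
  k=1: (−1)^2·41.5692/(4)·0.9759^3·0.2181^3 = +0.100213
  k=2: (−1)^3·41.5692/(12)·0.9759^1·0.2181^5 = -0.001668
d^3_{0,-1}(0.4397) = -0.668852 +0.100213 -0.001668 = -0.570307
|D^3_{0,-1}|² = |d^3_{0,-1}(β)|² = (-0.570307)² = 0.325250 (the z-rotation phases have unit modulus)

P=0.3253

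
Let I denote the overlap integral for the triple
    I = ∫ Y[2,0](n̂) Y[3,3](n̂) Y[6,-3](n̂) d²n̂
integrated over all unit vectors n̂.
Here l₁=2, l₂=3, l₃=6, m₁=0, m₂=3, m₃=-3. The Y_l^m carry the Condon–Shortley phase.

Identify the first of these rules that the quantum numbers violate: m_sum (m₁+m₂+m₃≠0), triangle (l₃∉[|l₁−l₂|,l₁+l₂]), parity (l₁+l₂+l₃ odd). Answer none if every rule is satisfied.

m₁+m₂+m₃ = 0 + 3 − 3 = 0  ✓
triangle: need |l₁−l₂| ≤ l₃ ≤ l₁+l₂ = [1,5]; l₃=6 is outside  ✗
parity: l₁+l₂+l₃ = 11 is odd

triangle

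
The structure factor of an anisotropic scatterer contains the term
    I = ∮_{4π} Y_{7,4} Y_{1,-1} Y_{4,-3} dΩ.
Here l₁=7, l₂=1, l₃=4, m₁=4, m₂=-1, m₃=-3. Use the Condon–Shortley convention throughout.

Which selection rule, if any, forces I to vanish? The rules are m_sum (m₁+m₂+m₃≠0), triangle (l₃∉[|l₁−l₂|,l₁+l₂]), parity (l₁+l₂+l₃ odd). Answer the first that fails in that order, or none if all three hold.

m₁+m₂+m₃ = 4 − 1 − 3 = 0  ✓
triangle: need |l₁−l₂| ≤ l₃ ≤ l₁+l₂ = [6,8]; l₃=4 is outside  ✗
parity: l₁+l₂+l₃ = 12 is even

triangle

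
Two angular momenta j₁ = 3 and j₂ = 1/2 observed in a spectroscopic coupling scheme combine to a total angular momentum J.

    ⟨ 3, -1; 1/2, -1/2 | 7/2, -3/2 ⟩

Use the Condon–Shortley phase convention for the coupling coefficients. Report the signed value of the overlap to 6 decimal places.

+√(5/7) = +0.845154

j₁+j₂−J=0  J+j₁−j₂=6  J−j₁+j₂=1  j₁+j₂+J+1=8
(j₁±m₁, j₂±m₂, J±M) = (2,4,0,1,2,5)
P² = 11520/7
sum k=0..0:
  [0] +1/48 = 1/48
S = 1/48
C² = P²·S² = 5/7 ; C = +0.845154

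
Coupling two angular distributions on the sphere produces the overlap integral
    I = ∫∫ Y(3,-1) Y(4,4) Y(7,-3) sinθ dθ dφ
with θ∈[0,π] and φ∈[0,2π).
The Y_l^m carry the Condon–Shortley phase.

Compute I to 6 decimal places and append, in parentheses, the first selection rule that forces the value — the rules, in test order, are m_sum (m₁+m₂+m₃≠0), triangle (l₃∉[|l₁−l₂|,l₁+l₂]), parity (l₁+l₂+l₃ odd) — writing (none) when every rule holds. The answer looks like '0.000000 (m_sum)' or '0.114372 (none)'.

Rules hold: Σm=0, L=14 even, 1≤7≤7.
N = 7·9·15 = 945
Δ = 0!·6!·8!/15! = 1/45045
Racah Σ t=0..0: t=0:+1/20736 = 1/20736
⇒ 3j(3 4 7; 0 0 0)² = 35/1287, sgn -1
Racah Σ t=0..0: t=0:+1/1935360 = 1/1935360
⇒ 3j(3 4 7; -1 4 -3)² = 1/1001, sgn +1
4πI² = N·(3j₀)²·(3jₘ)² = 525/20449
I = -1·√(0.0256736/4π) = -0.04520003
No selection rule forces the value: the integral is nonzero (none).

-0.045200 (none)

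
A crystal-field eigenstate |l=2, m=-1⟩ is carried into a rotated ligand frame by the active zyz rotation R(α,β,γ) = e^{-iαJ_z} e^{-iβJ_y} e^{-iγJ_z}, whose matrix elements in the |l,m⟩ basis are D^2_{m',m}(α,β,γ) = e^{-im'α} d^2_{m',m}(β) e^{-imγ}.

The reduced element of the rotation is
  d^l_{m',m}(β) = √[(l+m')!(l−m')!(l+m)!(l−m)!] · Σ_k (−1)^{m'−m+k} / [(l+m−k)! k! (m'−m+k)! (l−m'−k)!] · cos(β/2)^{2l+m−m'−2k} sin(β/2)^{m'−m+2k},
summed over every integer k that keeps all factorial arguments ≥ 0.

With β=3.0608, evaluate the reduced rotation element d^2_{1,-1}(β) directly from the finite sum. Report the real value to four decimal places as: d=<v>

d=-0.9919

d^2_{1,-1}(β=3.0608) via the finite sum:
Half-angle: c=0.040385, s=0.999184. N=√(6·1·1·6)=6.000000
The bounds max(0,m−m')=0 and min(l+m,l−m')=1 give 2 terms
  k=0: (−1)^2·6.0000/(2)·0.0404^2·0.9992^2 = +0.004885
  k=1: (−1)^3·6.0000/(6)·0.0404^0·0.9992^4 = -0.996741
d^2_{1,-1}(3.0608) = +0.004885 -0.996741 = -0.991856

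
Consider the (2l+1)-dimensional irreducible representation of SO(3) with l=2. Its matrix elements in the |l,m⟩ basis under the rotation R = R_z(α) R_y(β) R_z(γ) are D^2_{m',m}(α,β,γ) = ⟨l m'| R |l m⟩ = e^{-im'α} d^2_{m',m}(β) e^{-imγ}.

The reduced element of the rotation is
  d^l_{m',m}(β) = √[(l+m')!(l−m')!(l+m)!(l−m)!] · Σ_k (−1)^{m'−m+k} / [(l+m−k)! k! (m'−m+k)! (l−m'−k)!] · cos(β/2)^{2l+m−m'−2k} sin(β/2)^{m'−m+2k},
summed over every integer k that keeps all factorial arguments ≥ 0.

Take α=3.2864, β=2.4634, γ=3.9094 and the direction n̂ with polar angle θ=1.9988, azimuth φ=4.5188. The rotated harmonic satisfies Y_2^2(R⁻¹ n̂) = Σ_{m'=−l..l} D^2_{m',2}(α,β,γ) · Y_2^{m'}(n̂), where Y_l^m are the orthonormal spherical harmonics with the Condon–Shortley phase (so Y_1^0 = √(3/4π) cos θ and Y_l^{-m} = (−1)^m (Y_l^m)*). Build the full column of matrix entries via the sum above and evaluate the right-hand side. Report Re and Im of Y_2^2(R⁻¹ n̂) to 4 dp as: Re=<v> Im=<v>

Need the full column D^2_{m',2} for m'=−2..2 at α=3.2864, β=2.4634, γ=3.9094.
cos(β/2)=0.332635, sin(β/2)=0.943056
d^2_{-2,2}: single k=4 term ⇒ +0.790950;  D = +0.252405-0.749596i
d^2_{-1,2}: single k=3 term ⇒ +0.557969;  D = -0.099887+0.548955i
d^2_{0,2}: single k=2 term ⇒ +0.241038;  D = +0.008478-0.240889i
d^2_{1,2}: single k=1 term ⇒ +0.069418;  D = +0.007595+0.069001i
d^2_{2,2}: single k=0 term ⇒ +0.012243;  D = -0.003081-0.011848i
Y_2^{m'}(θ=1.9988,φ=4.5188) and Σ D·Y over m':
  (+0.2524-0.7496i)·(-0.2961-0.1207i)  (-0.0999+0.5490i)·(+0.0561-0.2863i)  (+0.0085-0.2409i)·(-0.1524+0.0000i)  (+0.0076+0.0690i)·(-0.0561-0.2863i)  (-0.0031-0.0118i)·(-0.2961+0.1207i)
Y_2^2(R⁻¹ n̂) = +0.006704+0.284660i

Re=0.0067 Im=0.2847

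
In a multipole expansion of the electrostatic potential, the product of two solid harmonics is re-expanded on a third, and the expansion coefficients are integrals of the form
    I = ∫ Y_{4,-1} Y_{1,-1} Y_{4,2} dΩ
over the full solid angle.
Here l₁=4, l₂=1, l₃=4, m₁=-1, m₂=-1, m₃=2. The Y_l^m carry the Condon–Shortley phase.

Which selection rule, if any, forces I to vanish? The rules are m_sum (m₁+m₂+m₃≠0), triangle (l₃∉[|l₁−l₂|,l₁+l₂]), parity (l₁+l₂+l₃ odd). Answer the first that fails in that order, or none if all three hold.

parity

azimuthal sum: -1 − 1 + 2 = 0  ✓
3 ≤ 4 ≤ 5 (triangle on l)  ✓
L = 4 + 1 + 4 = 9 (odd)  ✗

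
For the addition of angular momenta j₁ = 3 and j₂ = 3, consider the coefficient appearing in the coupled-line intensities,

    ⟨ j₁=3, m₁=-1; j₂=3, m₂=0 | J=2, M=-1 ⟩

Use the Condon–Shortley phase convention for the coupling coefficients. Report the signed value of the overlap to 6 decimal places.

j₁+j₂−J=4  J+j₁−j₂=2  J−j₁+j₂=2  j₁+j₂+J+1=9
(j₁±m₁, j₂±m₂, J±M) = (2,4,3,3,1,3)
P² = 96/7
sum k=2..3:
  [2] +1/8 = 1/8
  [3] −1/12 = -1/12
S = 1/24
C² = P²·S² = 1/42 ; C = +0.154303

+0.154303  (= +√(1/42))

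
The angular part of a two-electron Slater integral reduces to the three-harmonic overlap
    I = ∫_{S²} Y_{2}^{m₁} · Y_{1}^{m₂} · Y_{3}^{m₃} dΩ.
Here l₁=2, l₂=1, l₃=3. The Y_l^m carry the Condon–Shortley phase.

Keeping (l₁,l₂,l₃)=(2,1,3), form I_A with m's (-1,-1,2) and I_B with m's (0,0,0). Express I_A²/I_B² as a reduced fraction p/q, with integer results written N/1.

l's match ⇒ only the (l;m) 3-j factors differ between A and B.
A: triangle coeff Δ(2,1,3) = 1/105; Σ_t [0,0]: t=0:+1/12 = 1/12; (3j)²=2/21 [(2 1 3; -1 -1 2)], sign=-1
B: triangle coeff Δ(2,1,3) = 1/105; Σ_t [0,0]: t=0:+1/4 = 1/4; (3j)²=3/35 [(2 1 3; 0 0 0)], sign=-1
I_A²/I_B² = (2/21)/(3/35) = 10/9

10/9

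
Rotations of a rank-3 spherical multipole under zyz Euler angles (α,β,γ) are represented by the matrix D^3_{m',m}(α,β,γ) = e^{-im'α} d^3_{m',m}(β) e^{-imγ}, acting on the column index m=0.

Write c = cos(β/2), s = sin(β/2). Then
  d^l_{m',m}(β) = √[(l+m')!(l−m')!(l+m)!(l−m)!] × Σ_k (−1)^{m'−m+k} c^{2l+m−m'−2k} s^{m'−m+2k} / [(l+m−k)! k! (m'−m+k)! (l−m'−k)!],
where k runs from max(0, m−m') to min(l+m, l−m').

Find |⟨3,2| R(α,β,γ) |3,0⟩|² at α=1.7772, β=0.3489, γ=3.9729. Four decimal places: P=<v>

Split into d^3_{2,0}(β=0.3489) × two z-phases.
With c≡cos(β/2)=0.984822 and s≡sin(β/2)=0.173567, N=[120·1·6·6]^{1/2}=65.726707
Admissible k: 0..1 (factorial args all ≥0)
  k=0: (−1)^2·65.7267/(12)·0.9848^4·0.1736^2 = +0.155211
  k=1: (−1)^3·65.7267/(12)·0.9848^2·0.1736^4 = -0.004821
d^3_{2,0}(0.3489) = +0.155211 -0.004821 = +0.150390
|D^3_{2,0}|² = |d^3_{2,0}(β)|² = (+0.150390)² = 0.022617 (the z-rotation phases have unit modulus)

P=0.0226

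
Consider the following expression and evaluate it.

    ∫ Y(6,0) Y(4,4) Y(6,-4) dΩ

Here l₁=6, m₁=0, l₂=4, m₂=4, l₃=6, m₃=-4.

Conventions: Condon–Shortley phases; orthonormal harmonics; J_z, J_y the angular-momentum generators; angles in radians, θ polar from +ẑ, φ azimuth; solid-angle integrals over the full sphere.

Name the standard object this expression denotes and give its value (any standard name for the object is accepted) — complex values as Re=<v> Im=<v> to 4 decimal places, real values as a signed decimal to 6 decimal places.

This is a Gaunt coefficient — the integral of a triple product of spherical harmonics over the sphere.
m-sum 0 ✓  L=16 even ✓  2≤6≤10 ✓
Π(2lᵢ+1) = 13×9×13 = 1521
triangle coeff Δ(6,4,6) = 1/15315300
Σ_t [0,4]: t=0:+1/829440 t=1:−1/25920 t=2:+1/9216 t=3:−1/25920 t=4:+1/829440 = 7/207360
(3j)²=28/2431 [(6 4 6; 0 0 0)], sign=+1
Σ_t [4,4]: t=4:+1/829440 = 1/829440
(3j)²=35/2431 [(6 4 6; 0 4 -4)], sign=+1
⇒ 4πI² = 8820/34969
I = (+1)√(8820/34969/(4π)) = 0.14167322

Gaunt coefficient, +0.141673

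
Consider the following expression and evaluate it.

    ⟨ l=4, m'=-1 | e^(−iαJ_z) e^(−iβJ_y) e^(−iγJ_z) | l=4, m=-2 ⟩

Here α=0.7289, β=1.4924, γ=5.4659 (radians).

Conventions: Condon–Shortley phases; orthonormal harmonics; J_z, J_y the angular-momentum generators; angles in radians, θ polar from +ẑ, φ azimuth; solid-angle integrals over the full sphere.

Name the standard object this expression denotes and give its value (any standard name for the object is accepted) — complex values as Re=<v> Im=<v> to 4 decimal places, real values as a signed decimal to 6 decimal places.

This is a Wigner D-matrix element — the rotation-matrix element ⟨l m'| R(α,β,γ) |l m⟩ in the angular-momentum basis.
D^4_{-1,-2}(0.7289,1.4924,5.4659) = e^{-i·-1·0.7289}·d^4_{-1,-2}(1.4924)·e^{-i·-2·5.4659}. Compute d first:
Half-angle: c=0.734274, s=0.678853. N=√(6·120·2·720)=1018.233765
k∈{0,1,2} keeps every argument non-negative
  k=0: (−1)^1·1018.2338/(240)·0.7343^7·0.6789^1 = -0.331450
  k=1: (−1)^2·1018.2338/(48)·0.7343^5·0.6789^3 = +1.416526
  k=2: (−1)^3·1018.2338/(72)·0.7343^3·0.6789^5 = -0.807178
d^4_{-1,-2}(1.4924) = -0.331450 +1.416526 -0.807178 = +0.277898
D = (+0.745908+0.666050i)·(+0.277898)·(-0.063731-0.997967i) = +0.171507-0.218661i

Wigner D-matrix element, Re=0.1715 Im=-0.2187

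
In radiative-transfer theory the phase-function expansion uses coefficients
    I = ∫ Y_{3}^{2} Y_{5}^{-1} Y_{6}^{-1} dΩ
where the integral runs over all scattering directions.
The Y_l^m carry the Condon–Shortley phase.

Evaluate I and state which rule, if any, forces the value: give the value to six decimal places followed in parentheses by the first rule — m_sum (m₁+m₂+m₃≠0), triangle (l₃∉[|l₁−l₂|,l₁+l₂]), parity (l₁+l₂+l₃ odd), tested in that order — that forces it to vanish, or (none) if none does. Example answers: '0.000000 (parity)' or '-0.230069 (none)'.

0.134828 (none)

Checks pass: Σm=0; 14 even; l₃=6∈[2,8].
(2·3+1)(2·5+1)(2·6+1) = 1001
Δ: 2! 4! 8! / 15! → 1/675675
sum: t=0:+1/8640 t=1:−1/2304 t=2:+1/8640 = -7/34560
3j²(3 5 6; 0 0 0) = Δ·Π!·Σ² = 7/429  (sign -1)
sum: t=0:+1/6912 t=1:−1/17280 = 1/11520
3j²(3 5 6; 2 -1 -1) = Δ·Π!·Σ² = 2/143  (sign -1)
combine: 4πI² = 1001·7/429·2/143 = 98/429
take √, sign +1: I = 0.13482780
No selection rule forces the value: the integral is nonzero (none).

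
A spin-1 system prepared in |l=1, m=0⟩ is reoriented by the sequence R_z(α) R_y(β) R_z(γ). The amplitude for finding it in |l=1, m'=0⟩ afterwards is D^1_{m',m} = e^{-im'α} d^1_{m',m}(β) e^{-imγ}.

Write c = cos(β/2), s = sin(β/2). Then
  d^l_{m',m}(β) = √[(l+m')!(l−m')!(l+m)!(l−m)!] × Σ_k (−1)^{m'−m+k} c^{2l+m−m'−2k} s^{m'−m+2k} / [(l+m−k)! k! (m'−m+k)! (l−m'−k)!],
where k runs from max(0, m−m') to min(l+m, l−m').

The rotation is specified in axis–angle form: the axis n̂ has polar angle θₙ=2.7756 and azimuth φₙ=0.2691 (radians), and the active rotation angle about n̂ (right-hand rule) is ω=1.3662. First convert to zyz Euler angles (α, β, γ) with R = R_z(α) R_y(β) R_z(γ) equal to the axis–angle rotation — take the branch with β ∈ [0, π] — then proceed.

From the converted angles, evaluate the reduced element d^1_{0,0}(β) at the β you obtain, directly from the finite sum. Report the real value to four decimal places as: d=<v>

d=0.8979

Axis–angle → zyz. n̂ = (sinθₙcosφₙ, sinθₙsinφₙ, cosθₙ) = (+0.344997, +0.095146, -0.933769), ω = 1.3662.
R = I cosω + sinω [n̂]ₓ + (1−cosω) n̂n̂ᵀ gives
  R = [+0.298013, +0.940449, -0.163534; -0.888137, +0.210385, -0.408595; -0.349858, +0.267007, +0.897946]
β = atan2(√(R₁₃²+R₂₃²), R₃₃) = 0.455717; α = atan2(R₂₃, R₁₃) mod 2π = 4.331680; γ = atan2(R₃₂, −R₃₁) mod 2π = 0.651888
d^1_{0,0}(β=0.4557) via the finite sum:
With c≡cos(β/2)=0.974152 and s≡sin(β/2)=0.225892, N=[1·1·1·1]^{1/2}=1.000000
k: max(0,(0)−(0))=0 … min(1+(0),1−(0))=1
  k=0: (−1)^0·1.0000/(1)·0.9742^2·0.2259^0 = +0.948973
  k=1: (−1)^1·1.0000/(1)·0.9742^0·0.2259^2 = -0.051027
d^1_{0,0}(0.4557) = +0.948973 -0.051027 = +0.897946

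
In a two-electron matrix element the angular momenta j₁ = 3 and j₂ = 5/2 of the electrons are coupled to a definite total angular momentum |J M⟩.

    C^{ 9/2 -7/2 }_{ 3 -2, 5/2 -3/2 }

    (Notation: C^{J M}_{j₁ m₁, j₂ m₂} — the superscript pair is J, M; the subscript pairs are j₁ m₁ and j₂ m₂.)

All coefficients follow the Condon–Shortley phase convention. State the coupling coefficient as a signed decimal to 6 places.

−√(1/99) = -0.100504

j₁+j₂−J=1  J+j₁−j₂=5  J−j₁+j₂=4  j₁+j₂+J+1=11
(j₁±m₁, j₂±m₂, J±M) = (1,5,1,4,1,8)
P² = 921600/11
sum k=0..1:
  [0] +1/720 = 1/720
  [1] −1/576 = -1/576
S = -1/2880
C² = P²·S² = 1/99 ; C = -0.100504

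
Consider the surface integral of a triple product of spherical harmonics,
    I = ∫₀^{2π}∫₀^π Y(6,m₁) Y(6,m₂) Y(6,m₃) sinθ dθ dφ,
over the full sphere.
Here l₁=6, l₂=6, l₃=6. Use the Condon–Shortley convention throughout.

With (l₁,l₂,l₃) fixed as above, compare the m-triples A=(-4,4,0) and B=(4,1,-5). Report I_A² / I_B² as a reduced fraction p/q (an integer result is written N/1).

Shared (l₁,l₂,l₃)=(6,6,6): N and (l;000)² cancel in I_A²/I_B².
A: Δ = 6!·6!·6!/19! = 1/325909584; Racah Σ t=4..6: t=4:+1/24883200 t=5:−1/1728000 t=6:+1/1658880 = 1/15552000; ⇒ 3j(6 6 6; -4 4 0)² = 16/46189, sgn +1
B: Δ = 6!·6!·6!/19! = 1/325909584; Racah Σ t=1..2: t=1:−1/10368000 t=2:+1/4147200 = 1/6912000; ⇒ 3j(6 6 6; 4 1 -5)² = 189/16796, sgn -1
I_A²/I_B² = (16/46189)/(189/16796) = 64/2079

64/2079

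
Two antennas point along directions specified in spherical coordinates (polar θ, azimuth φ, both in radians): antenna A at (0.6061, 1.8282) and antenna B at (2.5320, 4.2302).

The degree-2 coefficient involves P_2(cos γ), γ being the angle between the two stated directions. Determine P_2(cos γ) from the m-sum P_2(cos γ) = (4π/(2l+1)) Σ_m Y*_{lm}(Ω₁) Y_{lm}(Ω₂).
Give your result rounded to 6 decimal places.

Addition theorem: P_2(cos γ) = (4π/5) Σ_m Y*_{lm}(Ω₁) Y_{lm}(Ω₂), m = −2…2:
  term(m=-2) = +0.001452+0.015806i   from Y*(Ω₁)=-0.109106-0.061720i, Y(Ω₂)=-0.072164-0.104042i
  term(m=-1) = +0.096900+0.088406i   from Y*(Ω₁)=-0.092079+0.349787i, Y(Ω₂)=+0.168164-0.321294i
  term(m=+0) = +0.103798+0.000000i   from Y*(Ω₁)=+0.323731-0.000000i, Y(Ω₂)=+0.320632+0.000000i
  term(m=+1) = +0.096900-0.088406i   from Y*(Ω₁)=+0.092079+0.349787i, Y(Ω₂)=-0.168164-0.321294i
  term(m=+2) = +0.001452-0.015806i   from Y*(Ω₁)=-0.109106+0.061720i, Y(Ω₂)=-0.072164+0.104042i
Total Σ_m = +0.300502+0.000000i. Multiply by 2.513274: +0.755245+0.000000i. P_2(cos γ) = 0.755245

0.755245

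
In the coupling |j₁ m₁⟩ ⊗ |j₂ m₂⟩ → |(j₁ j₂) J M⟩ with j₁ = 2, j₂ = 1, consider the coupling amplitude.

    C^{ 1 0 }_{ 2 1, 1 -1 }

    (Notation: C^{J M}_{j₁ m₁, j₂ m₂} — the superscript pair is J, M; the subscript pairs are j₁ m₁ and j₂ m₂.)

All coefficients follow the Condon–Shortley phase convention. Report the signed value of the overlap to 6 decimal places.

j₁+j₂−J=2  J+j₁−j₂=2  J−j₁+j₂=0  j₁+j₂+J+1=5
(j₁±m₁, j₂±m₂, J±M) = (3,1,0,2,1,1)
P² = 6/5
sum k=0..0:
  [0] +1/2 = 1/2
S = 1/2
C² = P²·S² = 3/10 ; C = +0.547723

+√(3/10) = +0.547723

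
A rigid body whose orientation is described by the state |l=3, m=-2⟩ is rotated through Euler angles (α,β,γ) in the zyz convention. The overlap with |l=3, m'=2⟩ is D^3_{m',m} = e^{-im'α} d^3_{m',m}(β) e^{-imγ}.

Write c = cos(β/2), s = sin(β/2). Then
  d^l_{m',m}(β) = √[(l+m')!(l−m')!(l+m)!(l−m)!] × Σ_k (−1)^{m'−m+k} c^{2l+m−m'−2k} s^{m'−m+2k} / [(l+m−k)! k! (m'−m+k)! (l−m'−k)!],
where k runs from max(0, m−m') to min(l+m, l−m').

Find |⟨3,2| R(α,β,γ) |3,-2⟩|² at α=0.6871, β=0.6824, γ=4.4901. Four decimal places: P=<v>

Split into d^3_{2,-2}(β=0.6824) × two z-phases.
With c≡cos(β/2)=0.942354 and s≡sin(β/2)=0.334618, N=[120·1·1·120]^{1/2}=120.000000
k∈{0,1} keeps every argument non-negative
  k=0: (−1)^4·120.0000/(24)·0.9424^2·0.3346^4 = +0.055667
  k=1: (−1)^5·120.0000/(120)·0.9424^0·0.3346^6 = -0.001404
d^3_{2,-2}(0.6824) = +0.055667 -0.001404 = +0.054263
|D^3_{2,-2}|² = |d^3_{2,-2}(β)|² = (+0.054263)² = 0.002944 (the z-rotation phases have unit modulus)

P=0.0029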